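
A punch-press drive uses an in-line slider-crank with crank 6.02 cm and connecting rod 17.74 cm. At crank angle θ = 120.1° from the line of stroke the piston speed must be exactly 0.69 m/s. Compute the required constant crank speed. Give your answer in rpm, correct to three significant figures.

154

For an in-line slider-crank, |v_piston| = rω|sinθ|·[1 + r cosθ/√(L² − r² sin²θ)].
With r = 0.0602 m, L = 0.1774 m, θ = 120.1°: the bracketed kinematic factor |dx/dθ| = 0.04281 m.
ω = v/|dx/dθ| = 0.69/0.04281 = 16.118 rad/s.
N = 60ω/(2π) = 153.91 rpm.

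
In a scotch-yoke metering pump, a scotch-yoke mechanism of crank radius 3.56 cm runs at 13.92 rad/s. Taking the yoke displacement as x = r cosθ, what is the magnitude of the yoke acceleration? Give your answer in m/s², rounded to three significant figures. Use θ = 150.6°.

6.01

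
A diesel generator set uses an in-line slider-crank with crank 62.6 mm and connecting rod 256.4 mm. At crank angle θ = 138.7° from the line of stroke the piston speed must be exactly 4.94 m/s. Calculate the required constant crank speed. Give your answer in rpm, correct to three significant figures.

For an in-line slider-crank, |v_piston| = rω|sinθ|·[1 + r cosθ/√(L² − r² sin²θ)].
With r = 0.0626 m, L = 0.2564 m, θ = 138.7°: the bracketed kinematic factor |dx/dθ| = 0.033638 m.
ω = v/|dx/dθ| = 4.94/0.033638 = 146.86 rad/s.
N = 60ω/(2π) = 1402.4 rpm.

1400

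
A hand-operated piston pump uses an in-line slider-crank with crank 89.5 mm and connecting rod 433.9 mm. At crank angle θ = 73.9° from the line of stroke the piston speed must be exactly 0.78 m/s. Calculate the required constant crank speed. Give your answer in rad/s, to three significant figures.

For an in-line slider-crank, |v_piston| = rω|sinθ|·[1 + r cosθ/√(L² − r² sin²θ)].
With r = 0.0895 m, L = 0.4339 m, θ = 73.9°: the bracketed kinematic factor |dx/dθ| = 0.091008 m.
ω = v/|dx/dθ| = 0.78/0.091008 = 8.5707 rad/s.

8.57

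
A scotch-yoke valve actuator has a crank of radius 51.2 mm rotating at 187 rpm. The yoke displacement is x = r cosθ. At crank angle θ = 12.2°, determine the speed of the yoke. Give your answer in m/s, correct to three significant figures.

ω = 19.58 rad/s (from 187 rpm).
x = r cosθ ⇒ ẋ = −rω sinθ.
|v| = rω|sinθ| = 0.0512·19.58·|sin 12.2°| = 0.21188 m/s.

0.212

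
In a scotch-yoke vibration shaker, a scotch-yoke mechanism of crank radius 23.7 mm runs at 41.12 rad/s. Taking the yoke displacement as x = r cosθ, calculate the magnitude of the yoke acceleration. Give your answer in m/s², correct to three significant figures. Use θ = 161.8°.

ω = 41.12 rad/s
x = r cosθ ⇒ ẍ = −rω² cosθ (ω constant).
|a| = rω²|cosθ| = 0.0237·(41.12)²·|cos 161.8°| = 38.068 m/s².

38.1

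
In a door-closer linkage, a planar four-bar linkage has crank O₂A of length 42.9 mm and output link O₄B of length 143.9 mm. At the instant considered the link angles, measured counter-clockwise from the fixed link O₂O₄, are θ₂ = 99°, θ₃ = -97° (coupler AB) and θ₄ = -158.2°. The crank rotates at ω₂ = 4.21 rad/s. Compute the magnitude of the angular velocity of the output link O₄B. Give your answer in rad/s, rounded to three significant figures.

0.395

ω₂ = 4.21 rad/s
Differentiating the loop-closure r₂e^{iθ₂}+r₃e^{iθ₃}=r₁+r₄e^{iθ₄} gives r₂ω₂e^{iθ₂}+r₃ω₃e^{iθ₃}=r₄ω₄e^{iθ₄}.
Eliminating the other unknown: ω₄ = r₂ω₂ sin(θ₂−θ₃) / [r₄ sin(θ₄−θ₃)].
Numerator sine = -0.27564; denominator sine = -0.87631.
Result = 0.0429·4.21·(-0.27564) / (0.1439·(-0.87631)) = +0.39478 rad/s; magnitude 0.39478 rad/s.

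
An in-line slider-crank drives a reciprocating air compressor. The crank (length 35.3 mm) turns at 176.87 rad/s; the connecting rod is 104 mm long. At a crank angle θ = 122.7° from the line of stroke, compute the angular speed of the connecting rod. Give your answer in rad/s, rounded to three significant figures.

ω = 176.9 rad/s
The rod makes angle φ with the slider axis where L sinφ = r sinθ; differentiating, L cosφ·φ̇ = r ω cosθ.
L cosφ = √(L² − r² sin²θ) = 0.099667 m.
|ω_rod| = r ω |cosθ| / √(L² − r² sin²θ) = 0.0353·176.9·0.54024/0.099667 = 33.843 rad/s.

33.8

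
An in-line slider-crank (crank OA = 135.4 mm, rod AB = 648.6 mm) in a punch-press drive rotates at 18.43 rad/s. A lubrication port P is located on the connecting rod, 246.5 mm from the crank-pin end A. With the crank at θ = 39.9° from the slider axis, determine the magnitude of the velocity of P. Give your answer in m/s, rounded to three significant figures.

ω = 18.43 rad/s.  Crank-pin speed |V_A| = rω = 2.4954 m/s, perpendicular to OA.
Rod angle: sinφ = −(r/L) sinθ ⇒ φ = -7.695°; ω_rod = −rω cosθ/√(L²−r²sin²θ) = -2.9784 rad/s.
V_P = V_A + ω_rod × AP, with AP = 0.2465 m along the rod.
Components: V_Px = −rω sinθ − a·ω_rod·sinφ = -1.699 m/s;  V_Py = rω cosθ + a·ω_rod·cosφ = +1.1868 m/s.
|V_P| = √(V_Px² + V_Py²) = 2.0725 m/s.

2.07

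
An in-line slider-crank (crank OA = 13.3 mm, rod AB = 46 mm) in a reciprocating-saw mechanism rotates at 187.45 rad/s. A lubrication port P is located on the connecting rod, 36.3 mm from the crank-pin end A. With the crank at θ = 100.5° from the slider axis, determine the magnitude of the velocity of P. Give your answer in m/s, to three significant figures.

ω = 187.4 rad/s.  Crank-pin speed |V_A| = rω = 2.4931 m/s, perpendicular to OA.
Rod angle: sinφ = −(r/L) sinθ ⇒ φ = -16.516°; ω_rod = −rω cosθ/√(L²−r²sin²θ) = +10.302 rad/s.
V_P = V_A + ω_rod × AP, with AP = 0.0363 m along the rod.
Components: V_Px = −rω sinθ − a·ω_rod·sinφ = -2.345 m/s;  V_Py = rω cosθ + a·ω_rod·cosφ = -0.095804 m/s.
|V_P| = √(V_Px² + V_Py²) = 2.347 m/s.

2.35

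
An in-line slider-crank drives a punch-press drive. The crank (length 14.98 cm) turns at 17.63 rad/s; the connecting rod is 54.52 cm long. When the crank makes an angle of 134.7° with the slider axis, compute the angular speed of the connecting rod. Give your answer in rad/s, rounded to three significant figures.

ω = 17.63 rad/s
The rod makes angle φ with the slider axis where L sinφ = r sinθ; differentiating, L cosφ·φ̇ = r ω cosθ.
L cosφ = √(L² − r² sin²θ) = 0.5347 m.
|ω_rod| = r ω |cosθ| / √(L² − r² sin²θ) = 0.1498·17.63·0.70339/0.5347 = 3.4742 rad/s.

3.47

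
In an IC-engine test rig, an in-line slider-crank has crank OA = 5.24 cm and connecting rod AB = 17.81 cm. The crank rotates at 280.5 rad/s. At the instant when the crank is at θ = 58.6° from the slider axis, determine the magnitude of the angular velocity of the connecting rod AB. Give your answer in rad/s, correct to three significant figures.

44.4

ω = 280.5 rad/s
The rod makes angle φ with the slider axis where L sinφ = r sinθ; differentiating, L cosφ·φ̇ = r ω cosθ.
L cosφ = √(L² − r² sin²θ) = 0.17239 m.
|ω_rod| = r ω |cosθ| / √(L² − r² sin²θ) = 0.0524·280.5·0.52101/0.17239 = 44.421 rad/s.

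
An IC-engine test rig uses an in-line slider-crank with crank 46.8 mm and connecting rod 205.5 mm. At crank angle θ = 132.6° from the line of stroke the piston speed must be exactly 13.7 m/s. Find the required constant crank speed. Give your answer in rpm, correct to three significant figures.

For an in-line slider-crank, |v_piston| = rω|sinθ|·[1 + r cosθ/√(L² − r² sin²θ)].
With r = 0.0468 m, L = 0.2055 m, θ = 132.6°: the bracketed kinematic factor |dx/dθ| = 0.029063 m.
ω = v/|dx/dθ| = 13.7/0.029063 = 471.39 rad/s.
N = 60ω/(2π) = 4501.5 rpm.

4500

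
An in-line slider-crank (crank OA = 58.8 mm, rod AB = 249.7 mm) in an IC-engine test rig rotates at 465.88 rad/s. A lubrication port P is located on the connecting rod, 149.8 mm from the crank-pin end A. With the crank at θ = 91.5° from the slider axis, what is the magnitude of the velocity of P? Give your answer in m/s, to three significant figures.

ω = 465.9 rad/s.  Crank-pin speed |V_A| = rω = 27.394 m/s, perpendicular to OA.
Rod angle: sinφ = −(r/L) sinθ ⇒ φ = -13.615°; ω_rod = −rω cosθ/√(L²−r²sin²θ) = +2.9548 rad/s.
V_P = V_A + ω_rod × AP, with AP = 0.1498 m along the rod.
Components: V_Px = −rω sinθ − a·ω_rod·sinφ = -27.28 m/s;  V_Py = rω cosθ + a·ω_rod·cosφ = -0.28689 m/s.
|V_P| = √(V_Px² + V_Py²) = 27.282 m/s.

27.3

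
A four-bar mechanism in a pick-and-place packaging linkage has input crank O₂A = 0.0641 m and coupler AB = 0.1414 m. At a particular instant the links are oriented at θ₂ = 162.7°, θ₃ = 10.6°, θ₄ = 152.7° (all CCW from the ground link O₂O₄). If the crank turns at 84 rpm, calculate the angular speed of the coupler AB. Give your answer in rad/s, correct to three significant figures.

1.13

ω₂ = 8.796 rad/s (from 84 rpm).
Differentiating the loop-closure r₂e^{iθ₂}+r₃e^{iθ₃}=r₁+r₄e^{iθ₄} gives r₂ω₂e^{iθ₂}+r₃ω₃e^{iθ₃}=r₄ω₄e^{iθ₄}.
Eliminating the other unknown: ω₃ = r₂ω₂ sin(θ₄−θ₂) / [r₃ sin(θ₃−θ₄)].
Numerator sine = -0.17365; denominator sine = -0.61429.
Result = 0.0641·8.796·(-0.17365) / (0.1414·(-0.61429)) = +1.1272 rad/s; magnitude 1.1272 rad/s.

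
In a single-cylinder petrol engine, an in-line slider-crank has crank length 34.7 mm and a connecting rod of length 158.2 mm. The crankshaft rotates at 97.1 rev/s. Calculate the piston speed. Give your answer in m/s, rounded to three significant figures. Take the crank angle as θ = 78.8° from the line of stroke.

21.7

ω = 2π·97.1 = 610.1 rad/s
For an in-line slider-crank, x = r cosθ + √(L² − r² sin²θ), so v = −rω sinθ·[1 + r cosθ/√(L² − r² sin²θ)].
With r = 0.0347 m, L = 0.1582 m, θ = 78.8°: √(L² − r² sin²θ) = 0.15449 m.
v = −0.0347·610.1·0.98096·[1 + 0.0347·0.19423/0.15449] = -21.673 m/s.
|v| = 21.673 m/s.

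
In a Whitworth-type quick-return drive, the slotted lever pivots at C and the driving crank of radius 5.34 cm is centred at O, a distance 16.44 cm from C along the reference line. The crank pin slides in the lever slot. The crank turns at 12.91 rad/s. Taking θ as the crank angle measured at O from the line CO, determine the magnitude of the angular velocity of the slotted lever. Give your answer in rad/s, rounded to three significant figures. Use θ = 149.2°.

4.09

ω = 12.91 rad/s
Crank pin A relative to C: A = (d + r cosθ, r sinθ); lever angle φ = atan2(r sinθ, d + r cosθ).
Differentiating tanφ: φ̇ = rω(d cosθ + r)/(d² + r² + 2dr cosθ).
d² + r² + 2dr cosθ = |CA|² = 0.0147974 m²;  d cosθ + r = -0.087813 m.
|ω_lever| = |0.0534·12.91·-0.087813| / 0.0147974 = 4.0911 rad/s.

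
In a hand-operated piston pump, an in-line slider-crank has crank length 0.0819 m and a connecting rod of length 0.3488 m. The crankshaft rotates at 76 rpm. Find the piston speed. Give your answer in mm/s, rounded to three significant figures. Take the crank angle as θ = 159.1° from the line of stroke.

181

ω = 2π·76/60 = 7.959 rad/s
For an in-line slider-crank, x = r cosθ + √(L² − r² sin²θ), so v = −rω sinθ·[1 + r cosθ/√(L² − r² sin²θ)].
With r = 0.0819 m, L = 0.3488 m, θ = 159.1°: √(L² − r² sin²θ) = 0.34757 m.
v = −0.0819·7.959·0.35674·[1 + 0.0819·-0.93420/0.34757] = -0.18134 m/s.
|v| = 0.18134 m/s = 181.34 mm/s.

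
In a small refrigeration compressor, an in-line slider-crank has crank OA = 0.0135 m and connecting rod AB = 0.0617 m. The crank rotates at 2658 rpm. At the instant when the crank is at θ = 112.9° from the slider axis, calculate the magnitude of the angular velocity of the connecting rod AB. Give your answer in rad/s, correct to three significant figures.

24.2

ω = 278.3 rad/s (converted from 2658 rpm).
The rod makes angle φ with the slider axis where L sinφ = r sinθ; differentiating, L cosφ·φ̇ = r ω cosθ.
L cosφ = √(L² − r² sin²θ) = 0.060434 m.
|ω_rod| = r ω |cosθ| / √(L² − r² sin²θ) = 0.0135·278.3·0.38912/0.060434 = 24.195 rad/s.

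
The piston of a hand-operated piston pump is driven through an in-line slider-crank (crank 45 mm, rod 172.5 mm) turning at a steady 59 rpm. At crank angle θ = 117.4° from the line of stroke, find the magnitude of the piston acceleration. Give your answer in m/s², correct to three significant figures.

ω = 2π·59/60 = 6.178 rad/s
x(θ) = r cosθ + √(L² − r² sin²θ); with ω constant, a = ω²·d²x/dθ².
d²x/dθ² = −r cosθ − r²(cos2θ)/√u − r⁴ sin²2θ/(4u^{3/2}),  u = L² − r² sin²θ = 0.0281601 m².
Substituting r = 0.045 m, L = 0.1725 m, θ = 117.4°: d²x/dθ² = +0.02752 m.
a = ω²·d²x/dθ² = (6.178)²·(+0.02752) = +1.0505 m/s²;  |a| = 1.0505 m/s².

1.05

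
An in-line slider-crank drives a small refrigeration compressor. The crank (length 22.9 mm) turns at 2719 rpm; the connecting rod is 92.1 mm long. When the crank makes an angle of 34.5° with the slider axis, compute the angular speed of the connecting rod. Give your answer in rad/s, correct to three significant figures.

ω = 284.7 rad/s (converted from 2719 rpm).
The rod makes angle φ with the slider axis where L sinφ = r sinθ; differentiating, L cosφ·φ̇ = r ω cosθ.
L cosφ = √(L² − r² sin²θ) = 0.091182 m.
|ω_rod| = r ω |cosθ| / √(L² − r² sin²θ) = 0.0229·284.7·0.82413/0.091182 = 58.933 rad/s.

58.9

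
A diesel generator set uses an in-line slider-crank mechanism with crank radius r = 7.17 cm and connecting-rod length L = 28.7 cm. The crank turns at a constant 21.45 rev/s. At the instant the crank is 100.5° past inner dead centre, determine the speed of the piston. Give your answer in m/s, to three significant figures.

9.06

ω = 2π·21.5 = 134.8 rad/s
For an in-line slider-crank, x = r cosθ + √(L² − r² sin²θ), so v = −rω sinθ·[1 + r cosθ/√(L² − r² sin²θ)].
With r = 0.0717 m, L = 0.287 m, θ = 100.5°: √(L² − r² sin²θ) = 0.27821 m.
v = −0.0717·134.8·0.98325·[1 + 0.0717·-0.18224/0.27821] = -9.0553 m/s.
|v| = 9.0553 m/s.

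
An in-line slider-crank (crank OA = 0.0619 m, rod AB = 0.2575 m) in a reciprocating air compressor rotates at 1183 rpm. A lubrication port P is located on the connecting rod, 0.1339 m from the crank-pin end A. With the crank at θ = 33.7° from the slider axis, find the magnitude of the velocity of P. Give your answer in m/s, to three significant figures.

5.61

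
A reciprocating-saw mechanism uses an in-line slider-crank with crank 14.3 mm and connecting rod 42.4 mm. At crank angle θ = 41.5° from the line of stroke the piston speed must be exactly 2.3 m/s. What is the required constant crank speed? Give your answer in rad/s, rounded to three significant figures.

For an in-line slider-crank, |v_piston| = rω|sinθ|·[1 + r cosθ/√(L² − r² sin²θ)].
With r = 0.0143 m, L = 0.0424 m, θ = 41.5°: the bracketed kinematic factor |dx/dθ| = 0.011931 m.
ω = v/|dx/dθ| = 2.3/0.011931 = 192.77 rad/s.

193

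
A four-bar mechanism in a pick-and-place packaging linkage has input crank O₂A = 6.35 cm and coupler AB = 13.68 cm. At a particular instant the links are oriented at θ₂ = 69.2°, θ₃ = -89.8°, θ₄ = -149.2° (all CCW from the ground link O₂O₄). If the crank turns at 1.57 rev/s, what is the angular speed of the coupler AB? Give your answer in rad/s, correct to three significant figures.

3.30

ω₂ = 9.865 rad/s (from 1.57 rev/s).
Differentiating the loop-closure r₂e^{iθ₂}+r₃e^{iθ₃}=r₁+r₄e^{iθ₄} gives r₂ω₂e^{iθ₂}+r₃ω₃e^{iθ₃}=r₄ω₄e^{iθ₄}.
Eliminating the other unknown: ω₃ = r₂ω₂ sin(θ₄−θ₂) / [r₃ sin(θ₃−θ₄)].
Numerator sine = +0.62115; denominator sine = +0.86074.
Result = 0.0635·9.865·(+0.62115) / (0.1368·(+0.86074)) = +3.3044 rad/s; magnitude 3.3044 rad/s.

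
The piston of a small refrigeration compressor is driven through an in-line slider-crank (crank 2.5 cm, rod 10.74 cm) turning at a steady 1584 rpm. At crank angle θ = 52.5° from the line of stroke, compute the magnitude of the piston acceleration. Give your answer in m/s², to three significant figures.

ω = 2π·1584/60 = 165.9 rad/s
x(θ) = r cosθ + √(L² − r² sin²θ); with ω constant, a = ω²·d²x/dθ².
d²x/dθ² = −r cosθ − r²(cos2θ)/√u − r⁴ sin²2θ/(4u^{3/2}),  u = L² − r² sin²θ = 0.0111414 m².
Substituting r = 0.025 m, L = 0.1074 m, θ = 52.5°: d²x/dθ² = -0.013764 m.
a = ω²·d²x/dθ² = (165.9)²·(-0.013764) = -378.71 m/s²;  |a| = 378.71 m/s².

379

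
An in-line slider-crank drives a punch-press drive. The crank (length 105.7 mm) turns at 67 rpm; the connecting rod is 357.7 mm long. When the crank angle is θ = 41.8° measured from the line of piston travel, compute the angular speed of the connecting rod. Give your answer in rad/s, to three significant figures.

1.58

ω = 7.016 rad/s (converted from 67 rpm).
The rod makes angle φ with the slider axis where L sinφ = r sinθ; differentiating, L cosφ·φ̇ = r ω cosθ.
L cosφ = √(L² − r² sin²θ) = 0.35069 m.
|ω_rod| = r ω |cosθ| / √(L² − r² sin²θ) = 0.1057·7.016·0.74548/0.35069 = 1.5765 rad/s.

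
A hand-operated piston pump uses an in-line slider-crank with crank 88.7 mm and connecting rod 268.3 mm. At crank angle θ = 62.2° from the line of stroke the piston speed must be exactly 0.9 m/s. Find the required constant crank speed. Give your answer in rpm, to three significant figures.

94.3

For an in-line slider-crank, |v_piston| = rω|sinθ|·[1 + r cosθ/√(L² − r² sin²θ)].
With r = 0.0887 m, L = 0.2683 m, θ = 62.2°: the bracketed kinematic factor |dx/dθ| = 0.091113 m.
ω = v/|dx/dθ| = 0.9/0.091113 = 9.8778 rad/s.
N = 60ω/(2π) = 94.326 rpm.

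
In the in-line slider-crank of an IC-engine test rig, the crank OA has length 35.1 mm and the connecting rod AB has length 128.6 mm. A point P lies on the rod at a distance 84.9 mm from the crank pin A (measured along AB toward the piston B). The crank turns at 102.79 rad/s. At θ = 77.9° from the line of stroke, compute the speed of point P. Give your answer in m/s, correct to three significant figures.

3.68

ω = 102.8 rad/s.  Crank-pin speed |V_A| = rω = 3.6079 m/s, perpendicular to OA.
Rod angle: sinφ = −(r/L) sinθ ⇒ φ = -15.478°; ω_rod = −rω cosθ/√(L²−r²sin²θ) = -6.1023 rad/s.
V_P = V_A + ω_rod × AP, with AP = 0.0849 m along the rod.
Components: V_Px = −rω sinθ − a·ω_rod·sinφ = -3.666 m/s;  V_Py = rω cosθ + a·ω_rod·cosφ = +0.257 m/s.
|V_P| = √(V_Px² + V_Py²) = 3.675 m/s.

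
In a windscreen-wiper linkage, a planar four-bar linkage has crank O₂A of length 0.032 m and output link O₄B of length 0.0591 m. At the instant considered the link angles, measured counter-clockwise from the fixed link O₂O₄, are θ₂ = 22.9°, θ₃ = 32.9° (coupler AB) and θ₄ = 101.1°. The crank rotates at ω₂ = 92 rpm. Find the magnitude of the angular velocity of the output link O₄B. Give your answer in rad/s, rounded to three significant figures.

ω₂ = 9.634 rad/s (from 92 rpm).
Differentiating the loop-closure r₂e^{iθ₂}+r₃e^{iθ₃}=r₁+r₄e^{iθ₄} gives r₂ω₂e^{iθ₂}+r₃ω₃e^{iθ₃}=r₄ω₄e^{iθ₄}.
Eliminating the other unknown: ω₄ = r₂ω₂ sin(θ₂−θ₃) / [r₄ sin(θ₄−θ₃)].
Numerator sine = -0.17365; denominator sine = +0.92849.
Result = 0.032·9.634·(-0.17365) / (0.0591·(+0.92849)) = -0.9756 rad/s; magnitude 0.9756 rad/s.

0.976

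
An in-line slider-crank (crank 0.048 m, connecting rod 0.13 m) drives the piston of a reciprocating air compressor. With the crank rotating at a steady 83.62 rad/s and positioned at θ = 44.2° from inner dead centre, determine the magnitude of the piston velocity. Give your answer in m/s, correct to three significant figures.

3.56

ω = 83.62 rad/s
For an in-line slider-crank, x = r cosθ + √(L² − r² sin²θ), so v = −rω sinθ·[1 + r cosθ/√(L² − r² sin²θ)].
With r = 0.048 m, L = 0.13 m, θ = 44.2°: √(L² − r² sin²θ) = 0.12562 m.
v = −0.048·83.62·0.69717·[1 + 0.048·0.71691/0.12562] = -3.5648 m/s.
|v| = 3.5648 m/s.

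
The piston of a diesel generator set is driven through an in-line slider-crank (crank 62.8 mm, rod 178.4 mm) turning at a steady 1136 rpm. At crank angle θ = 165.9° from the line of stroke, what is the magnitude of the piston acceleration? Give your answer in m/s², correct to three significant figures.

583

ω = 2π·1136/60 = 119 rad/s
x(θ) = r cosθ + √(L² − r² sin²θ); with ω constant, a = ω²·d²x/dθ².
d²x/dθ² = −r cosθ − r²(cos2θ)/√u − r⁴ sin²2θ/(4u^{3/2}),  u = L² − r² sin²θ = 0.0315925 m².
Substituting r = 0.0628 m, L = 0.1784 m, θ = 165.9°: d²x/dθ² = +0.041199 m.
a = ω²·d²x/dθ² = (119)²·(+0.041199) = +583.04 m/s²;  |a| = 583.04 m/s².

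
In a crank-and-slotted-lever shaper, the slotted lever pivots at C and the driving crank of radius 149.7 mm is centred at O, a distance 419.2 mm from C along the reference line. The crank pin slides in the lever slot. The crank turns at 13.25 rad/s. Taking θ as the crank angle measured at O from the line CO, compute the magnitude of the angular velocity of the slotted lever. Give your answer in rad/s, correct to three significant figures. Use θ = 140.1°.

3.35

ω = 13.25 rad/s
Crank pin A relative to C: A = (d + r cosθ, r sinθ); lever angle φ = atan2(r sinθ, d + r cosθ).
Differentiating tanφ: φ̇ = rω(d cosθ + r)/(d² + r² + 2dr cosθ).
d² + r² + 2dr cosθ = |CA|² = 0.101853 m²;  d cosθ + r = -0.1719 m.
|ω_lever| = |0.1497·13.25·-0.1719| / 0.101853 = 3.3476 rad/s.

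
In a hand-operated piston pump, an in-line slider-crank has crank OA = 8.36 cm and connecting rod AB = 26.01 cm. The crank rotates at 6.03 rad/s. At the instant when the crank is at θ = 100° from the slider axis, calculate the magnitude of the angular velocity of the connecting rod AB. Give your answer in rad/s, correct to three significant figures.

0.355

ω = 6.03 rad/s
The rod makes angle φ with the slider axis where L sinφ = r sinθ; differentiating, L cosφ·φ̇ = r ω cosθ.
L cosφ = √(L² − r² sin²θ) = 0.24673 m.
|ω_rod| = r ω |cosθ| / √(L² − r² sin²θ) = 0.0836·6.03·0.17365/0.24673 = 0.3548 rad/s.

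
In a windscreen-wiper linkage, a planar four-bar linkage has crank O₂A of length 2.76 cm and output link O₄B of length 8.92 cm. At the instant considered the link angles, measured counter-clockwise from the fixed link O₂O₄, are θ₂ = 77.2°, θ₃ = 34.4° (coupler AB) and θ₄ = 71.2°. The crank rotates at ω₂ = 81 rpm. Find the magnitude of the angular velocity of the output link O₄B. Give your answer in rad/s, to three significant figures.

2.98

ω₂ = 8.482 rad/s (from 81 rpm).
Differentiating the loop-closure r₂e^{iθ₂}+r₃e^{iθ₃}=r₁+r₄e^{iθ₄} gives r₂ω₂e^{iθ₂}+r₃ω₃e^{iθ₃}=r₄ω₄e^{iθ₄}.
Eliminating the other unknown: ω₄ = r₂ω₂ sin(θ₂−θ₃) / [r₄ sin(θ₄−θ₃)].
Numerator sine = +0.67944; denominator sine = +0.59902.
Result = 0.0276·8.482·(+0.67944) / (0.0892·(+0.59902)) = +2.9769 rad/s; magnitude 2.9769 rad/s.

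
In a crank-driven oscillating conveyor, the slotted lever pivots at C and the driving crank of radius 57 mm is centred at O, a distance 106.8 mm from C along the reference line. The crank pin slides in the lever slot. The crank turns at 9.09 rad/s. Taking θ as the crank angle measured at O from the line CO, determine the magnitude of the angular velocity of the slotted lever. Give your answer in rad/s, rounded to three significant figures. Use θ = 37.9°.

3.02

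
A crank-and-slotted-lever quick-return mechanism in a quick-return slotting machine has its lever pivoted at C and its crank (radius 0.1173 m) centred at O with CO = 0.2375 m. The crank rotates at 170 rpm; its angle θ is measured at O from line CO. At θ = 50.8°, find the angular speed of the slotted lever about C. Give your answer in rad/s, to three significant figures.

5.30

ω = 17.8 rad/s (from 170 rpm).
Crank pin A relative to C: A = (d + r cosθ, r sinθ); lever angle φ = atan2(r sinθ, d + r cosθ).
Differentiating tanφ: φ̇ = rω(d cosθ + r)/(d² + r² + 2dr cosθ).
d² + r² + 2dr cosθ = |CA|² = 0.105381 m²;  d cosθ + r = +0.26741 m.
|ω_lever| = |0.1173·17.8·+0.26741| / 0.105381 = 5.2989 rad/s.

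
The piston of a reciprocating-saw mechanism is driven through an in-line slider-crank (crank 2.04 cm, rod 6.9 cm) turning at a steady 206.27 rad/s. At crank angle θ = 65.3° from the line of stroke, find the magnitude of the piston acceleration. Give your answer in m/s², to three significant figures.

193

ω = 206.3 rad/s
x(θ) = r cosθ + √(L² − r² sin²θ); with ω constant, a = ω²·d²x/dθ².
d²x/dθ² = −r cosθ − r²(cos2θ)/√u − r⁴ sin²2θ/(4u^{3/2}),  u = L² − r² sin²θ = 0.00441751 m².
Substituting r = 0.0204 m, L = 0.069 m, θ = 65.3°: d²x/dθ² = -0.0045347 m.
a = ω²·d²x/dθ² = (206.3)²·(-0.0045347) = -192.94 m/s²;  |a| = 192.94 m/s².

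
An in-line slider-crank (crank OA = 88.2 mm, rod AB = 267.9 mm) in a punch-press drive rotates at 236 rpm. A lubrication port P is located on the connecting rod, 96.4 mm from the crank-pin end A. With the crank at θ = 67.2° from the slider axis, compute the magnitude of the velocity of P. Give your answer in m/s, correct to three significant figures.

ω = 24.71 rad/s.  Crank-pin speed |V_A| = rω = 2.1798 m/s, perpendicular to OA.
Rod angle: sinφ = −(r/L) sinθ ⇒ φ = -17.668°; ω_rod = −rω cosθ/√(L²−r²sin²θ) = -3.3091 rad/s.
V_P = V_A + ω_rod × AP, with AP = 0.0964 m along the rod.
Components: V_Px = −rω sinθ − a·ω_rod·sinφ = -2.1063 m/s;  V_Py = rω cosθ + a·ω_rod·cosφ = +0.54074 m/s.
|V_P| = √(V_Px² + V_Py²) = 2.1746 m/s.

2.17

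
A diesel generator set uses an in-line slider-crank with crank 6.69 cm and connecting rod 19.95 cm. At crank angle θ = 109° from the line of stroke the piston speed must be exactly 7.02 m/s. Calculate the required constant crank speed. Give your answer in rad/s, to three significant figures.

125

For an in-line slider-crank, |v_piston| = rω|sinθ|·[1 + r cosθ/√(L² − r² sin²θ)].
With r = 0.0669 m, L = 0.1995 m, θ = 109°: the bracketed kinematic factor |dx/dθ| = 0.055974 m.
ω = v/|dx/dθ| = 7.02/0.055974 = 125.42 rad/s.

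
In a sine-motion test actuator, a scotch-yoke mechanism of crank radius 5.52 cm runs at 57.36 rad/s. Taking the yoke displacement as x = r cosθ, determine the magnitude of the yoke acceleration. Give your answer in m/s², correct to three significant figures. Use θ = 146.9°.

152

ω = 57.36 rad/s
x = r cosθ ⇒ ẍ = −rω² cosθ (ω constant).
|a| = rω²|cosθ| = 0.0552·(57.36)²·|cos 146.9°| = 152.14 m/s².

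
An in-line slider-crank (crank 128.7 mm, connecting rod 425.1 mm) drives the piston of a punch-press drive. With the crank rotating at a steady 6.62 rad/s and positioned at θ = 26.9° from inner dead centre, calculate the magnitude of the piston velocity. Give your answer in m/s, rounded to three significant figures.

ω = 6.62 rad/s
For an in-line slider-crank, x = r cosθ + √(L² − r² sin²θ), so v = −rω sinθ·[1 + r cosθ/√(L² − r² sin²θ)].
With r = 0.1287 m, L = 0.4251 m, θ = 26.9°: √(L² − r² sin²θ) = 0.42109 m.
v = −0.1287·6.62·0.45243·[1 + 0.1287·0.89180/0.42109] = -0.49054 m/s.
|v| = 0.49054 m/s.

0.491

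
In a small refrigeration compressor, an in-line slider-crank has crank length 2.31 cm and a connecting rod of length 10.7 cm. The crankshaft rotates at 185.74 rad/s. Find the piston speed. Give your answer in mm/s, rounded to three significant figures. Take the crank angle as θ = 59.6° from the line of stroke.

4110

ω = 185.7 rad/s
For an in-line slider-crank, x = r cosθ + √(L² − r² sin²θ), so v = −rω sinθ·[1 + r cosθ/√(L² − r² sin²θ)].
With r = 0.0231 m, L = 0.107 m, θ = 59.6°: √(L² − r² sin²θ) = 0.10513 m.
v = −0.0231·185.7·0.86251·[1 + 0.0231·0.50603/0.10513] = -4.1122 m/s.
|v| = 4.1122 m/s = 4112.2 mm/s.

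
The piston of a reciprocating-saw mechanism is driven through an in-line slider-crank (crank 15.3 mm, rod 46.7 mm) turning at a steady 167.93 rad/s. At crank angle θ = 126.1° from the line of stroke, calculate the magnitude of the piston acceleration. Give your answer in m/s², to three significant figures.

295

ω = 167.9 rad/s
x(θ) = r cosθ + √(L² − r² sin²θ); with ω constant, a = ω²·d²x/dθ².
d²x/dθ² = −r cosθ − r²(cos2θ)/√u − r⁴ sin²2θ/(4u^{3/2}),  u = L² − r² sin²θ = 0.00202806 m².
Substituting r = 0.0153 m, L = 0.0467 m, θ = 126.1°: d²x/dθ² = +0.010468 m.
a = ω²·d²x/dθ² = (167.9)²·(+0.010468) = +295.2 m/s²;  |a| = 295.2 m/s².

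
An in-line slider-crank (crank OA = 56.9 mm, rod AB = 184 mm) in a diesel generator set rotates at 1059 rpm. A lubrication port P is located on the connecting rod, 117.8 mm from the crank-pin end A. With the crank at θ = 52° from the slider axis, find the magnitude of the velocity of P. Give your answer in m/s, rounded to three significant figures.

ω = 110.9 rad/s.  Crank-pin speed |V_A| = rω = 6.3101 m/s, perpendicular to OA.
Rod angle: sinφ = −(r/L) sinθ ⇒ φ = -14.104°; ω_rod = −rω cosθ/√(L²−r²sin²θ) = -21.77 rad/s.
V_P = V_A + ω_rod × AP, with AP = 0.1178 m along the rod.
Components: V_Px = −rω sinθ − a·ω_rod·sinφ = -5.5974 m/s;  V_Py = rω cosθ + a·ω_rod·cosφ = +1.3977 m/s.
|V_P| = √(V_Px² + V_Py²) = 5.7692 m/s.

5.77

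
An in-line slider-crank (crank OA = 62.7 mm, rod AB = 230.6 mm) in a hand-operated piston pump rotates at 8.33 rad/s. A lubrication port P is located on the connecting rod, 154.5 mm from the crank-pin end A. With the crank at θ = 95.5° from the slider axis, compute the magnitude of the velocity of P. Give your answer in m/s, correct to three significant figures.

ω = 8.33 rad/s.  Crank-pin speed |V_A| = rω = 0.52229 m/s, perpendicular to OA.
Rod angle: sinφ = −(r/L) sinθ ⇒ φ = -15.703°; ω_rod = −rω cosθ/√(L²−r²sin²θ) = +0.2255 rad/s.
V_P = V_A + ω_rod × AP, with AP = 0.1545 m along the rod.
Components: V_Px = −rω sinθ − a·ω_rod·sinφ = -0.51046 m/s;  V_Py = rω cosθ + a·ω_rod·cosφ = -0.01652 m/s.
|V_P| = √(V_Px² + V_Py²) = 0.51072 m/s.

0.511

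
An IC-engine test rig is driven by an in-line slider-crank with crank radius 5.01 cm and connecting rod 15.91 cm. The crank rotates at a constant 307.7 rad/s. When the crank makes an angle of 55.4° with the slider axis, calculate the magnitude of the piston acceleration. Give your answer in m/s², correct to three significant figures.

ω = 307.7 rad/s
x(θ) = r cosθ + √(L² − r² sin²θ); with ω constant, a = ω²·d²x/dθ².
d²x/dθ² = −r cosθ − r²(cos2θ)/√u − r⁴ sin²2θ/(4u^{3/2}),  u = L² − r² sin²θ = 0.0236121 m².
Substituting r = 0.0501 m, L = 0.1591 m, θ = 55.4°: d²x/dθ² = -0.023028 m.
a = ω²·d²x/dθ² = (307.7)²·(-0.023028) = -2180.3 m/s²;  |a| = 2180.3 m/s².

2180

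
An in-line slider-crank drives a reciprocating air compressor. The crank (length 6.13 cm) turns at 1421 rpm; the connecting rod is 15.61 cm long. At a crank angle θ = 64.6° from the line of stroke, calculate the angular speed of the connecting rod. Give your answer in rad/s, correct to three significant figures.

ω = 148.8 rad/s (converted from 1421 rpm).
The rod makes angle φ with the slider axis where L sinφ = r sinθ; differentiating, L cosφ·φ̇ = r ω cosθ.
L cosφ = √(L² − r² sin²θ) = 0.14595 m.
|ω_rod| = r ω |cosθ| / √(L² − r² sin²θ) = 0.0613·148.8·0.42894/0.14595 = 26.809 rad/s.

26.8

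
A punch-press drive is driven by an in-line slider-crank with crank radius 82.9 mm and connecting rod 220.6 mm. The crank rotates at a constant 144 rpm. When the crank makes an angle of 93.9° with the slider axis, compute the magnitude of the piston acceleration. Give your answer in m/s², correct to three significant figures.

ω = 2π·144/60 = 15.08 rad/s
x(θ) = r cosθ + √(L² − r² sin²θ); with ω constant, a = ω²·d²x/dθ².
d²x/dθ² = −r cosθ − r²(cos2θ)/√u − r⁴ sin²2θ/(4u^{3/2}),  u = L² − r² sin²θ = 0.0418237 m².
Substituting r = 0.0829 m, L = 0.2206 m, θ = 93.9°: d²x/dθ² = +0.038907 m.
a = ω²·d²x/dθ² = (15.08)²·(+0.038907) = +8.8472 m/s²;  |a| = 8.8472 m/s².

8.85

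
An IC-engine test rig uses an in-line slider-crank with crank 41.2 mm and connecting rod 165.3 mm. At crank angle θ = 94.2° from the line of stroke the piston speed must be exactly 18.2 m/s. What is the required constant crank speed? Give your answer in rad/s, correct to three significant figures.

For an in-line slider-crank, |v_piston| = rω|sinθ|·[1 + r cosθ/√(L² − r² sin²θ)].
With r = 0.0412 m, L = 0.1653 m, θ = 94.2°: the bracketed kinematic factor |dx/dθ| = 0.040315 m.
ω = v/|dx/dθ| = 18.2/0.040315 = 451.44 rad/s.

451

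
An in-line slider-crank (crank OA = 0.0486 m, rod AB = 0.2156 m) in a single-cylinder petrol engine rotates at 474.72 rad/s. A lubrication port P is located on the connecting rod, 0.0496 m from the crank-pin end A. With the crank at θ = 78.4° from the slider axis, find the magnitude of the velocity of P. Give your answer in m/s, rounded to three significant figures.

23.1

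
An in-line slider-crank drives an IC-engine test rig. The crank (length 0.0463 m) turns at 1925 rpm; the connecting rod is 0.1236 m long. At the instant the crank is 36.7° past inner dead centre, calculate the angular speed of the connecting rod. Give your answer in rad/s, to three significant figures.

62.1

ω = 201.6 rad/s (converted from 1925 rpm).
The rod makes angle φ with the slider axis where L sinφ = r sinθ; differentiating, L cosφ·φ̇ = r ω cosθ.
L cosφ = √(L² − r² sin²θ) = 0.12046 m.
|ω_rod| = r ω |cosθ| / √(L² − r² sin²θ) = 0.0463·201.6·0.80178/0.12046 = 62.121 rad/s.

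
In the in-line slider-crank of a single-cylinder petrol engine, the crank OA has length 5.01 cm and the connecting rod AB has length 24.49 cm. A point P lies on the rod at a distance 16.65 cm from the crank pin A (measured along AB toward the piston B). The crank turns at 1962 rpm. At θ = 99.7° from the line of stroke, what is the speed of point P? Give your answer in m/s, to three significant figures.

ω = 205.5 rad/s.  Crank-pin speed |V_A| = rω = 10.294 m/s, perpendicular to OA.
Rod angle: sinφ = −(r/L) sinθ ⇒ φ = -11.633°; ω_rod = −rω cosθ/√(L²−r²sin²θ) = +7.2304 rad/s.
V_P = V_A + ω_rod × AP, with AP = 0.1665 m along the rod.
Components: V_Px = −rω sinθ − a·ω_rod·sinφ = -9.9036 m/s;  V_Py = rω cosθ + a·ω_rod·cosφ = -0.55522 m/s.
|V_P| = √(V_Px² + V_Py²) = 9.9192 m/s.

9.92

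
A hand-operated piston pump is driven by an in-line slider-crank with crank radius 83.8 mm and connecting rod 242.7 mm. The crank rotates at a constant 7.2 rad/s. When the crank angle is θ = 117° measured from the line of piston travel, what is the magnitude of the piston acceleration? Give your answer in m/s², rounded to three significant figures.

2.86

ω = 7.2 rad/s
x(θ) = r cosθ + √(L² − r² sin²θ); with ω constant, a = ω²·d²x/dθ².
d²x/dθ² = −r cosθ − r²(cos2θ)/√u − r⁴ sin²2θ/(4u^{3/2}),  u = L² − r² sin²θ = 0.0533282 m².
Substituting r = 0.0838 m, L = 0.2427 m, θ = 117°: d²x/dθ² = +0.055263 m.
a = ω²·d²x/dθ² = (7.2)²·(+0.055263) = +2.8649 m/s²;  |a| = 2.8649 m/s².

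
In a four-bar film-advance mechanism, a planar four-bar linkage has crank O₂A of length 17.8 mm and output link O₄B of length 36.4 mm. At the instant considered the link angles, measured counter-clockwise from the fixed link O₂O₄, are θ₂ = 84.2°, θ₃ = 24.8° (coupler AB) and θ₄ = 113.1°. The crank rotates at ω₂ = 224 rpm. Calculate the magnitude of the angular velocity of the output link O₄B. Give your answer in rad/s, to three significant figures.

9.88

ω₂ = 23.46 rad/s (from 224 rpm).
Differentiating the loop-closure r₂e^{iθ₂}+r₃e^{iθ₃}=r₁+r₄e^{iθ₄} gives r₂ω₂e^{iθ₂}+r₃ω₃e^{iθ₃}=r₄ω₄e^{iθ₄}.
Eliminating the other unknown: ω₄ = r₂ω₂ sin(θ₂−θ₃) / [r₄ sin(θ₄−θ₃)].
Numerator sine = +0.86074; denominator sine = +0.99956.
Result = 0.0178·23.46·(+0.86074) / (0.0364·(+0.99956)) = +9.8778 rad/s; magnitude 9.8778 rad/s.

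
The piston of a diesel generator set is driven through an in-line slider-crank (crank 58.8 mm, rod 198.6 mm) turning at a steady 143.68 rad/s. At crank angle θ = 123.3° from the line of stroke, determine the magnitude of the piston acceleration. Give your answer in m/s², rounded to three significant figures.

806

ω = 143.7 rad/s
x(θ) = r cosθ + √(L² − r² sin²θ); with ω constant, a = ω²·d²x/dθ².
d²x/dθ² = −r cosθ − r²(cos2θ)/√u − r⁴ sin²2θ/(4u^{3/2}),  u = L² − r² sin²θ = 0.0370267 m².
Substituting r = 0.0588 m, L = 0.1986 m, θ = 123.3°: d²x/dθ² = +0.039065 m.
a = ω²·d²x/dθ² = (143.7)²·(+0.039065) = +806.46 m/s²;  |a| = 806.46 m/s².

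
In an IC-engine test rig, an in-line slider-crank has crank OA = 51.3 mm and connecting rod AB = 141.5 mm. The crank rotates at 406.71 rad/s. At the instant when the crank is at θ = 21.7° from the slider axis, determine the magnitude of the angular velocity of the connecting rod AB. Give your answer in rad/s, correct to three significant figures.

ω = 406.7 rad/s
The rod makes angle φ with the slider axis where L sinφ = r sinθ; differentiating, L cosφ·φ̇ = r ω cosθ.
L cosφ = √(L² − r² sin²θ) = 0.14022 m.
|ω_rod| = r ω |cosθ| / √(L² − r² sin²θ) = 0.0513·406.7·0.92913/0.14022 = 138.25 rad/s.

138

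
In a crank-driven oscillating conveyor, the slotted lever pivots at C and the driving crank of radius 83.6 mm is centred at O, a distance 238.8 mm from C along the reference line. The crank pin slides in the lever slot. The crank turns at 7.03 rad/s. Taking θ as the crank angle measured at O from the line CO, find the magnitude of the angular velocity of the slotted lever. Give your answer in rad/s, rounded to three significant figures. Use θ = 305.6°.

ω = 7.03 rad/s
Crank pin A relative to C: A = (d + r cosθ, r sinθ); lever angle φ = atan2(r sinθ, d + r cosθ).
Differentiating tanφ: φ̇ = rω(d cosθ + r)/(d² + r² + 2dr cosθ).
d² + r² + 2dr cosθ = |CA|² = 0.087257 m²;  d cosθ + r = +0.22261 m.
|ω_lever| = |0.0836·7.03·+0.22261| / 0.087257 = 1.4994 rad/s.

1.50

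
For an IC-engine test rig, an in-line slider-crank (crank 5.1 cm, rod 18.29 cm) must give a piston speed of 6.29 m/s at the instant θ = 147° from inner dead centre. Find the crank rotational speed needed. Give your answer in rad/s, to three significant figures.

For an in-line slider-crank, |v_piston| = rω|sinθ|·[1 + r cosθ/√(L² − r² sin²θ)].
With r = 0.051 m, L = 0.1829 m, θ = 147°: the bracketed kinematic factor |dx/dθ| = 0.021205 m.
ω = v/|dx/dθ| = 6.29/0.021205 = 296.63 rad/s.

297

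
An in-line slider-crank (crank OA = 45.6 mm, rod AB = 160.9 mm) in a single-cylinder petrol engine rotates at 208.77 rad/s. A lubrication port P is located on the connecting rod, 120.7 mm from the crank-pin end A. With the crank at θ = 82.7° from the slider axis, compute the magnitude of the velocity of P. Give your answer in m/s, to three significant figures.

ω = 208.8 rad/s.  Crank-pin speed |V_A| = rω = 9.5199 m/s, perpendicular to OA.
Rod angle: sinφ = −(r/L) sinθ ⇒ φ = -16.326°; ω_rod = −rω cosθ/√(L²−r²sin²θ) = -7.8339 rad/s.
V_P = V_A + ω_rod × AP, with AP = 0.1207 m along the rod.
Components: V_Px = −rω sinθ − a·ω_rod·sinφ = -9.7085 m/s;  V_Py = rω cosθ + a·ω_rod·cosφ = +0.30222 m/s.
|V_P| = √(V_Px² + V_Py²) = 9.7133 m/s.

9.71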